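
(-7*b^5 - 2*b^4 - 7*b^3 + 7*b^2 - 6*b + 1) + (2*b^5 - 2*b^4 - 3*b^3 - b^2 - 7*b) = -5*b^5 - 4*b^4 - 10*b^3 + 6*b^2 - 13*b + 1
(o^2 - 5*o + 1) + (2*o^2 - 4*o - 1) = 3*o^2 - 9*o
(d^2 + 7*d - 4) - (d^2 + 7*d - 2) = -2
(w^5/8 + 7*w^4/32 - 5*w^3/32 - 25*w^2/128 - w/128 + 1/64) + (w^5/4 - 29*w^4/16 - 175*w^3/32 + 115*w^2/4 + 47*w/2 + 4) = 3*w^5/8 - 51*w^4/32 - 45*w^3/8 + 3655*w^2/128 + 3007*w/128 + 257/64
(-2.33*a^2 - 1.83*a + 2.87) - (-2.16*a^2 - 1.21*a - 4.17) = -0.17*a^2 - 0.62*a + 7.04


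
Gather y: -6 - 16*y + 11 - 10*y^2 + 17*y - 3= -10*y^2 + y + 2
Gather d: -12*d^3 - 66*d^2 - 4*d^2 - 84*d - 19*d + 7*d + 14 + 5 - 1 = -12*d^3 - 70*d^2 - 96*d + 18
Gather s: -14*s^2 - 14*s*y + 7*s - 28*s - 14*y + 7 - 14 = -14*s^2 + s*(-14*y - 21) - 14*y - 7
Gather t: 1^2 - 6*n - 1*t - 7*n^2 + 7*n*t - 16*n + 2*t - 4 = -7*n^2 - 22*n + t*(7*n + 1) - 3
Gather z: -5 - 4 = -9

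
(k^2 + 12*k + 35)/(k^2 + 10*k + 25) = (k + 7)/(k + 5)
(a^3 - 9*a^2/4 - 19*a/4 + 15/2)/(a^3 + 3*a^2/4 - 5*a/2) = (a - 3)/a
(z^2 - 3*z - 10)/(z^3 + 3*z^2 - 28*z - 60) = 1/(z + 6)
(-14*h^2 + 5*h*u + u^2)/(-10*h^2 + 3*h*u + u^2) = (7*h + u)/(5*h + u)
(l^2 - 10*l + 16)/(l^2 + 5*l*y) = (l^2 - 10*l + 16)/(l*(l + 5*y))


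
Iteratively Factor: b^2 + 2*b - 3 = (b + 3)*(b - 1)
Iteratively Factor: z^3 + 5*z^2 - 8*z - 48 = (z + 4)*(z^2 + z - 12) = (z - 3)*(z + 4)*(z + 4)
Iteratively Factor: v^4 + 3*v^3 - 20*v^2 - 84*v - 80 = (v + 2)*(v^3 + v^2 - 22*v - 40) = (v + 2)*(v + 4)*(v^2 - 3*v - 10) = (v - 5)*(v + 2)*(v + 4)*(v + 2)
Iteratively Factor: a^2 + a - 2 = (a + 2)*(a - 1)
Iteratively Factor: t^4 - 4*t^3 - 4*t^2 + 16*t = (t)*(t^3 - 4*t^2 - 4*t + 16) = t*(t + 2)*(t^2 - 6*t + 8) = t*(t - 4)*(t + 2)*(t - 2)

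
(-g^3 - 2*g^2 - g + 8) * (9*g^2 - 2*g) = -9*g^5 - 16*g^4 - 5*g^3 + 74*g^2 - 16*g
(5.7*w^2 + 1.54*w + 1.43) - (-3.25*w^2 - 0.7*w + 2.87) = 8.95*w^2 + 2.24*w - 1.44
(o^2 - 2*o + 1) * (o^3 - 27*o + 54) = o^5 - 2*o^4 - 26*o^3 + 108*o^2 - 135*o + 54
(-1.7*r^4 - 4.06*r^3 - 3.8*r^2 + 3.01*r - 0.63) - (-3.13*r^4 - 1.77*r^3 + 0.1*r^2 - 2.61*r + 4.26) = 1.43*r^4 - 2.29*r^3 - 3.9*r^2 + 5.62*r - 4.89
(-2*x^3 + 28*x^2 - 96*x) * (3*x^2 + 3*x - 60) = -6*x^5 + 78*x^4 - 84*x^3 - 1968*x^2 + 5760*x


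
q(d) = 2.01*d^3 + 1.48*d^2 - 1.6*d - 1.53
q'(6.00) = 233.24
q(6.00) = 476.31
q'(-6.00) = 197.72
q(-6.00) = -372.81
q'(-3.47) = 60.74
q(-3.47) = -62.14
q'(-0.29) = -1.95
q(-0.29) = -0.99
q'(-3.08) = 46.49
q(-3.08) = -41.29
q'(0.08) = -1.32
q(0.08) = -1.65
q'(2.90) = 57.70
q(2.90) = 55.30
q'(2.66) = 48.94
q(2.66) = 42.52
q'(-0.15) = -1.91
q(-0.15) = -1.26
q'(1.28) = 12.07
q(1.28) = 3.06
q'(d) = 6.03*d^2 + 2.96*d - 1.6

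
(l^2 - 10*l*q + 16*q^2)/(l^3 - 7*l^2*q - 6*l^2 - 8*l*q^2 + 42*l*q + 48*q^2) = (l - 2*q)/(l^2 + l*q - 6*l - 6*q)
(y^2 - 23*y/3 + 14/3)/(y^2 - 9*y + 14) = (y - 2/3)/(y - 2)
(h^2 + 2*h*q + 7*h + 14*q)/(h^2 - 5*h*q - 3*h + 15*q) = (h^2 + 2*h*q + 7*h + 14*q)/(h^2 - 5*h*q - 3*h + 15*q)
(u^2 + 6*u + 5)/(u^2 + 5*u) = (u + 1)/u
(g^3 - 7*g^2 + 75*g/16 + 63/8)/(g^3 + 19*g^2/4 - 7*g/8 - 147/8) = (4*g^2 - 21*g - 18)/(2*(2*g^2 + 13*g + 21))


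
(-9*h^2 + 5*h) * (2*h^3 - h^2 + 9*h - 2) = -18*h^5 + 19*h^4 - 86*h^3 + 63*h^2 - 10*h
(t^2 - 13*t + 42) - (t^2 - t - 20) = 62 - 12*t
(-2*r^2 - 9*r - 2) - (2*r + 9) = -2*r^2 - 11*r - 11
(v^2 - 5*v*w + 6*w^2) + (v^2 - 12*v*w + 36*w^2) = 2*v^2 - 17*v*w + 42*w^2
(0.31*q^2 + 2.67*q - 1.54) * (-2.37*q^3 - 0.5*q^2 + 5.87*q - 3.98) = -0.7347*q^5 - 6.4829*q^4 + 4.1345*q^3 + 15.2091*q^2 - 19.6664*q + 6.1292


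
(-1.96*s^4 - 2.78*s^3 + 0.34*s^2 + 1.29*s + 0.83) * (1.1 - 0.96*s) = 1.8816*s^5 + 0.512799999999999*s^4 - 3.3844*s^3 - 0.8644*s^2 + 0.6222*s + 0.913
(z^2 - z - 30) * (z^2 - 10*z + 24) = z^4 - 11*z^3 + 4*z^2 + 276*z - 720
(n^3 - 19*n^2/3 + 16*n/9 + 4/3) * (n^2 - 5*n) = n^5 - 34*n^4/3 + 301*n^3/9 - 68*n^2/9 - 20*n/3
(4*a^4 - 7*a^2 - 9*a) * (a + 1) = 4*a^5 + 4*a^4 - 7*a^3 - 16*a^2 - 9*a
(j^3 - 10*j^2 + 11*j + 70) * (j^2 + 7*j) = j^5 - 3*j^4 - 59*j^3 + 147*j^2 + 490*j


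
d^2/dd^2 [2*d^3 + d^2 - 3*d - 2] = 12*d + 2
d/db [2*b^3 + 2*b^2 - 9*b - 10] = 6*b^2 + 4*b - 9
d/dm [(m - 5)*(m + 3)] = 2*m - 2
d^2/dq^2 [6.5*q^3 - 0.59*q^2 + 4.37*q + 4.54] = 39.0*q - 1.18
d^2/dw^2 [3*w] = 0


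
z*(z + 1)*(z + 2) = z^3 + 3*z^2 + 2*z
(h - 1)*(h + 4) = h^2 + 3*h - 4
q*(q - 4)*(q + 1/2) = q^3 - 7*q^2/2 - 2*q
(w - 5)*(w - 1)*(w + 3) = w^3 - 3*w^2 - 13*w + 15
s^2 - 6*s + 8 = (s - 4)*(s - 2)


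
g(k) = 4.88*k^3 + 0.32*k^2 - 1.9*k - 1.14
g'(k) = 14.64*k^2 + 0.64*k - 1.9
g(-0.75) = -1.59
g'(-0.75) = 5.86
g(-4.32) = -380.39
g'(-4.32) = 268.55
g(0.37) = -1.55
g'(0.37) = 0.34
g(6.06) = 1085.12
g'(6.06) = 539.61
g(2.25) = 51.79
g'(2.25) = 73.66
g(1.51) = 13.52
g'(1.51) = 32.45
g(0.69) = -0.70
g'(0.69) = 5.51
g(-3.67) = -231.08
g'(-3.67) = 192.94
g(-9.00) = -3515.64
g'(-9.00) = 1178.18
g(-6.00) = -1032.30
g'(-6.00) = 521.30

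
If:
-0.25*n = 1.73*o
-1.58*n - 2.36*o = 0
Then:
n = 0.00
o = 0.00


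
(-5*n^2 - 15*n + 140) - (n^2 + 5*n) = -6*n^2 - 20*n + 140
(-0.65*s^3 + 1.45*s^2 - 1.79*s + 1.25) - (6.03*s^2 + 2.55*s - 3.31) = -0.65*s^3 - 4.58*s^2 - 4.34*s + 4.56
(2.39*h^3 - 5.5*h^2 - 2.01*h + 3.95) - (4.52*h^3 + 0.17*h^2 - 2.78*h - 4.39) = -2.13*h^3 - 5.67*h^2 + 0.77*h + 8.34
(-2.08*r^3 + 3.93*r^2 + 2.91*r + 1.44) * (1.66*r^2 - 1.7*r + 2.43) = -3.4528*r^5 + 10.0598*r^4 - 6.9048*r^3 + 6.9933*r^2 + 4.6233*r + 3.4992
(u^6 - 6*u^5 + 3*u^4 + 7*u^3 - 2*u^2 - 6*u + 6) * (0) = 0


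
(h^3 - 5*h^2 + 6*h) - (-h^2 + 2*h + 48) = h^3 - 4*h^2 + 4*h - 48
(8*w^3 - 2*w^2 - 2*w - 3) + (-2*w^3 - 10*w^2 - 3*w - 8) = 6*w^3 - 12*w^2 - 5*w - 11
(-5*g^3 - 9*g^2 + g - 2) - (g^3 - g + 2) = -6*g^3 - 9*g^2 + 2*g - 4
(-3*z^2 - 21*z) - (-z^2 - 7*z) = -2*z^2 - 14*z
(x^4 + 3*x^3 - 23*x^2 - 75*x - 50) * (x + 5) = x^5 + 8*x^4 - 8*x^3 - 190*x^2 - 425*x - 250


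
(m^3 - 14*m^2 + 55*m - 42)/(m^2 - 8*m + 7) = m - 6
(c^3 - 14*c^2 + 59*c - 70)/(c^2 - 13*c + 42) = (c^2 - 7*c + 10)/(c - 6)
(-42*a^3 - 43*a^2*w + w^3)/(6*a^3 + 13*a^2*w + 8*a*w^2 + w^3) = (-7*a + w)/(a + w)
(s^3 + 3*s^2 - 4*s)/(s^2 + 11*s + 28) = s*(s - 1)/(s + 7)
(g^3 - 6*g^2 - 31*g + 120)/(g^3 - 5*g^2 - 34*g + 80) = (g - 3)/(g - 2)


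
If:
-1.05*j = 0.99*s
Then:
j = -0.942857142857143*s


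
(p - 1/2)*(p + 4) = p^2 + 7*p/2 - 2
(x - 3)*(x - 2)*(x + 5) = x^3 - 19*x + 30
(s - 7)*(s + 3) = s^2 - 4*s - 21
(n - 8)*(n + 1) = n^2 - 7*n - 8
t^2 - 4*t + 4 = (t - 2)^2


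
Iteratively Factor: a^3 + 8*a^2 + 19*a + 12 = (a + 3)*(a^2 + 5*a + 4) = (a + 3)*(a + 4)*(a + 1)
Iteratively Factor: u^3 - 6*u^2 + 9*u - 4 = (u - 1)*(u^2 - 5*u + 4) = (u - 4)*(u - 1)*(u - 1)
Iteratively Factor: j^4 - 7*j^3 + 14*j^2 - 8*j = (j - 2)*(j^3 - 5*j^2 + 4*j) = (j - 2)*(j - 1)*(j^2 - 4*j) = j*(j - 2)*(j - 1)*(j - 4)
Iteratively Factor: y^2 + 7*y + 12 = (y + 4)*(y + 3)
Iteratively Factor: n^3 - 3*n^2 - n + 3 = (n - 1)*(n^2 - 2*n - 3) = (n - 3)*(n - 1)*(n + 1)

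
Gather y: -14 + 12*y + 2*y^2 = 2*y^2 + 12*y - 14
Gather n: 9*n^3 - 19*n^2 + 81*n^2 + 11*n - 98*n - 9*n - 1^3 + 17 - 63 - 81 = 9*n^3 + 62*n^2 - 96*n - 128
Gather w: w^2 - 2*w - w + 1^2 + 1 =w^2 - 3*w + 2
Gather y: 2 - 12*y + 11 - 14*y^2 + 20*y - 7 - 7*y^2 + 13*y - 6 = -21*y^2 + 21*y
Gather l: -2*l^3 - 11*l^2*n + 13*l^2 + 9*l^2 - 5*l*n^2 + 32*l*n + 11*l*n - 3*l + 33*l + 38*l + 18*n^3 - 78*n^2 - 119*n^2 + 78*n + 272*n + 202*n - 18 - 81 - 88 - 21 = -2*l^3 + l^2*(22 - 11*n) + l*(-5*n^2 + 43*n + 68) + 18*n^3 - 197*n^2 + 552*n - 208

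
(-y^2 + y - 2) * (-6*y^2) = 6*y^4 - 6*y^3 + 12*y^2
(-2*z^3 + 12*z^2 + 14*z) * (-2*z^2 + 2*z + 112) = 4*z^5 - 28*z^4 - 228*z^3 + 1372*z^2 + 1568*z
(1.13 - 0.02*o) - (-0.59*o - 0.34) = 0.57*o + 1.47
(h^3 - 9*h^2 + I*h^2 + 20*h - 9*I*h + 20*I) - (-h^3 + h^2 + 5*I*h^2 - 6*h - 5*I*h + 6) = 2*h^3 - 10*h^2 - 4*I*h^2 + 26*h - 4*I*h - 6 + 20*I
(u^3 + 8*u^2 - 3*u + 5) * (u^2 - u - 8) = u^5 + 7*u^4 - 19*u^3 - 56*u^2 + 19*u - 40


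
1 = 1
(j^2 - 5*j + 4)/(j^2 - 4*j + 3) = (j - 4)/(j - 3)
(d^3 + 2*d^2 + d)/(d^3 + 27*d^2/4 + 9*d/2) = 4*(d^2 + 2*d + 1)/(4*d^2 + 27*d + 18)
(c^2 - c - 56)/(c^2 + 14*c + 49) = (c - 8)/(c + 7)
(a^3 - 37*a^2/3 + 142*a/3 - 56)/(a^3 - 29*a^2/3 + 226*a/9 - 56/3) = 3*(a - 4)/(3*a - 4)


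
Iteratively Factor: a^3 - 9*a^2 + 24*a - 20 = (a - 5)*(a^2 - 4*a + 4) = (a - 5)*(a - 2)*(a - 2)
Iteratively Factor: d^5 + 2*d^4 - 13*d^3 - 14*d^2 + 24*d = (d - 3)*(d^4 + 5*d^3 + 2*d^2 - 8*d) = d*(d - 3)*(d^3 + 5*d^2 + 2*d - 8) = d*(d - 3)*(d + 4)*(d^2 + d - 2) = d*(d - 3)*(d + 2)*(d + 4)*(d - 1)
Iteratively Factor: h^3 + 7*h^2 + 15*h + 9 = (h + 3)*(h^2 + 4*h + 3) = (h + 3)^2*(h + 1)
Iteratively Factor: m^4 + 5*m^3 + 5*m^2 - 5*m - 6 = (m + 1)*(m^3 + 4*m^2 + m - 6) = (m + 1)*(m + 2)*(m^2 + 2*m - 3) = (m - 1)*(m + 1)*(m + 2)*(m + 3)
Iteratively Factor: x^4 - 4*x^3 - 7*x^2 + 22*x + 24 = (x - 4)*(x^3 - 7*x - 6) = (x - 4)*(x + 1)*(x^2 - x - 6) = (x - 4)*(x + 1)*(x + 2)*(x - 3)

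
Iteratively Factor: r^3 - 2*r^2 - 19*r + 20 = (r + 4)*(r^2 - 6*r + 5) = (r - 1)*(r + 4)*(r - 5)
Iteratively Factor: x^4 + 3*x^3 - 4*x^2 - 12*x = (x - 2)*(x^3 + 5*x^2 + 6*x) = x*(x - 2)*(x^2 + 5*x + 6) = x*(x - 2)*(x + 3)*(x + 2)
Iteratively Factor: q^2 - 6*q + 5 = (q - 5)*(q - 1)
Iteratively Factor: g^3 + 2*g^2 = (g + 2)*(g^2) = g*(g + 2)*(g)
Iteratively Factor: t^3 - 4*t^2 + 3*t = (t - 3)*(t^2 - t) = t*(t - 3)*(t - 1)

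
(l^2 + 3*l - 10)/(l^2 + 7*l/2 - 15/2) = 2*(l - 2)/(2*l - 3)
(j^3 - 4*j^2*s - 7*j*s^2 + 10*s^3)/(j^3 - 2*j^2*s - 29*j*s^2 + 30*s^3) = (-j^2 + 3*j*s + 10*s^2)/(-j^2 + j*s + 30*s^2)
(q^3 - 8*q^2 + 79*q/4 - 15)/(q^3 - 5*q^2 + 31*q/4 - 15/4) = (q - 4)/(q - 1)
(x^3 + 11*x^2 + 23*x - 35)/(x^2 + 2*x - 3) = (x^2 + 12*x + 35)/(x + 3)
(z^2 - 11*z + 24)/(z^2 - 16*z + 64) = (z - 3)/(z - 8)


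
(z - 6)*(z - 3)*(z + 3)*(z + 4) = z^4 - 2*z^3 - 33*z^2 + 18*z + 216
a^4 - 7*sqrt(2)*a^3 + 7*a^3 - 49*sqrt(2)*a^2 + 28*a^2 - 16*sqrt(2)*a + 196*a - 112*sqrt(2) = (a + 7)*(a - 4*sqrt(2))*(a - 2*sqrt(2))*(a - sqrt(2))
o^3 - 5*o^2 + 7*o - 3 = (o - 3)*(o - 1)^2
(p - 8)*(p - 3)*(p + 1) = p^3 - 10*p^2 + 13*p + 24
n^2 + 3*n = n*(n + 3)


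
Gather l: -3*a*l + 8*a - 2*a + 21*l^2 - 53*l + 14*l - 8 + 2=6*a + 21*l^2 + l*(-3*a - 39) - 6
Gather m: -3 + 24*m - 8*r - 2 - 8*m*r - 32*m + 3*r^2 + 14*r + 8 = m*(-8*r - 8) + 3*r^2 + 6*r + 3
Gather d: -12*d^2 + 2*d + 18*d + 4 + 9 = -12*d^2 + 20*d + 13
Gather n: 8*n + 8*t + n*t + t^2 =n*(t + 8) + t^2 + 8*t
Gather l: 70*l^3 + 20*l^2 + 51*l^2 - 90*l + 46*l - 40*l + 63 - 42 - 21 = 70*l^3 + 71*l^2 - 84*l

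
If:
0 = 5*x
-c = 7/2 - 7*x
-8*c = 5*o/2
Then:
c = -7/2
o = 56/5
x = 0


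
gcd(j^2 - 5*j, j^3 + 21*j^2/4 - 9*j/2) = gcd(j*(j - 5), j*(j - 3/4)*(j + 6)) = j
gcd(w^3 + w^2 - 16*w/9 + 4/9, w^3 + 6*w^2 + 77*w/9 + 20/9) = 1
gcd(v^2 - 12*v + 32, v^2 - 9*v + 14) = 1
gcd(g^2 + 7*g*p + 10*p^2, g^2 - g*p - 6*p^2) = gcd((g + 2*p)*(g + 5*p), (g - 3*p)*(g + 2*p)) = g + 2*p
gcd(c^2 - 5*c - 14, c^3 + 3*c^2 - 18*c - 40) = c + 2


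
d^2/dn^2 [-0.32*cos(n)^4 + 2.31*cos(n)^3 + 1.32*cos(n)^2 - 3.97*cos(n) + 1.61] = 5.12*cos(n)^4 - 20.79*cos(n)^3 - 9.12*cos(n)^2 + 17.83*cos(n) + 2.64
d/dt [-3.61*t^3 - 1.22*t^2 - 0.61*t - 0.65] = -10.83*t^2 - 2.44*t - 0.61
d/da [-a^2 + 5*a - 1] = 5 - 2*a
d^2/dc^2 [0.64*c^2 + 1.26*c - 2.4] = 1.28000000000000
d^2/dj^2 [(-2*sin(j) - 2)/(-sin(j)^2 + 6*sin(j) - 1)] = 2*(-sin(j)^5 - 10*sin(j)^4 + 26*sin(j)^3 - 32*sin(j)^2 - 49*sin(j) + 82)/(sin(j)^2 - 6*sin(j) + 1)^3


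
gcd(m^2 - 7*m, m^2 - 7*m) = m^2 - 7*m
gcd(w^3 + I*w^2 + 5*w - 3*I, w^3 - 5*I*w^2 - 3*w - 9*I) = 1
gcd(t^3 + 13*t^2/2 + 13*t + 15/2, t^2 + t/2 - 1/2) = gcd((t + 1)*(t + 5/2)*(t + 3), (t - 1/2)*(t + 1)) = t + 1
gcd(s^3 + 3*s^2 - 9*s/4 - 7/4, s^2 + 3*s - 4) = s - 1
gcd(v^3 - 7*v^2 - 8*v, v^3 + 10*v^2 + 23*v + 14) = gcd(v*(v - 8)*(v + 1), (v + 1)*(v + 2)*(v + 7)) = v + 1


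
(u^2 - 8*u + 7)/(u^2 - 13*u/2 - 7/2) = 2*(u - 1)/(2*u + 1)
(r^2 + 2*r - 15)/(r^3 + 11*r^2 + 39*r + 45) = (r - 3)/(r^2 + 6*r + 9)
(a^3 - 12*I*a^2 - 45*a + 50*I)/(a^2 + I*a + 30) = (a^2 - 7*I*a - 10)/(a + 6*I)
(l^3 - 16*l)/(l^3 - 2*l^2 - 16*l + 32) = l/(l - 2)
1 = 1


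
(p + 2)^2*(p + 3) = p^3 + 7*p^2 + 16*p + 12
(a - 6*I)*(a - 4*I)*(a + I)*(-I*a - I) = -I*a^4 - 9*a^3 - I*a^3 - 9*a^2 + 14*I*a^2 - 24*a + 14*I*a - 24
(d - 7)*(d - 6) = d^2 - 13*d + 42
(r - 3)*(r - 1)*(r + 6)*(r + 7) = r^4 + 9*r^3 - 7*r^2 - 129*r + 126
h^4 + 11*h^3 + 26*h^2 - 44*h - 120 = (h - 2)*(h + 2)*(h + 5)*(h + 6)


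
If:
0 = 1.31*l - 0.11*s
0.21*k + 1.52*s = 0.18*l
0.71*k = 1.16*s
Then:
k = 0.00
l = 0.00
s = 0.00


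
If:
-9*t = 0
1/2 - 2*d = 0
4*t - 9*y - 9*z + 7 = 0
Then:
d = 1/4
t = 0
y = 7/9 - z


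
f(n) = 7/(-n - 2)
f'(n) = 7/(-n - 2)^2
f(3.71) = -1.23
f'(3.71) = 0.21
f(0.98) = -2.35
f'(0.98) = 0.79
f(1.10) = -2.26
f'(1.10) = 0.73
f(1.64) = -1.92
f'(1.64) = 0.53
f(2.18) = -1.67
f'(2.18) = 0.40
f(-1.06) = -7.45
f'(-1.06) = 7.92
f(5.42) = -0.94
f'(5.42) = 0.13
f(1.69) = -1.90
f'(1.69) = 0.51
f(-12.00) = 0.70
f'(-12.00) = 0.07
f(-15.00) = 0.54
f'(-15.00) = 0.04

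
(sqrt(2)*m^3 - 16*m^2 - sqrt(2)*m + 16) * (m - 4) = sqrt(2)*m^4 - 16*m^3 - 4*sqrt(2)*m^3 - sqrt(2)*m^2 + 64*m^2 + 4*sqrt(2)*m + 16*m - 64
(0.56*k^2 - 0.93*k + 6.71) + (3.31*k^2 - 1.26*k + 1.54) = 3.87*k^2 - 2.19*k + 8.25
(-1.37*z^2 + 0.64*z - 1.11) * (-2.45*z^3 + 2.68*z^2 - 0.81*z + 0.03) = 3.3565*z^5 - 5.2396*z^4 + 5.5444*z^3 - 3.5343*z^2 + 0.9183*z - 0.0333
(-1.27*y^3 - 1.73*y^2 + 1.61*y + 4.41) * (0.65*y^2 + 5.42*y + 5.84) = -0.8255*y^5 - 8.0079*y^4 - 15.7469*y^3 + 1.4895*y^2 + 33.3046*y + 25.7544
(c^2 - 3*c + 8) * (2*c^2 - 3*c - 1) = 2*c^4 - 9*c^3 + 24*c^2 - 21*c - 8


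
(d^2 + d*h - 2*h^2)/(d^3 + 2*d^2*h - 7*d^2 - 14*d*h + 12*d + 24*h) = (d - h)/(d^2 - 7*d + 12)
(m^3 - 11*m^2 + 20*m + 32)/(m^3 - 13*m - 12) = (m - 8)/(m + 3)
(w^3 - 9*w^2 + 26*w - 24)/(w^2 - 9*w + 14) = (w^2 - 7*w + 12)/(w - 7)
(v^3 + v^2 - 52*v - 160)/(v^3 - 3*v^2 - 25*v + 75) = (v^2 - 4*v - 32)/(v^2 - 8*v + 15)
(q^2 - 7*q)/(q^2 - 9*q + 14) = q/(q - 2)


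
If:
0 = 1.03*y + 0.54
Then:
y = -0.52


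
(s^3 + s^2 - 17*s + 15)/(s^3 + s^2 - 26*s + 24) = (s^2 + 2*s - 15)/(s^2 + 2*s - 24)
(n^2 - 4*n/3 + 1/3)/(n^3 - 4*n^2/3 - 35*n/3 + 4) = (n - 1)/(n^2 - n - 12)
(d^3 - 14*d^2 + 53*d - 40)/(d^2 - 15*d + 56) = (d^2 - 6*d + 5)/(d - 7)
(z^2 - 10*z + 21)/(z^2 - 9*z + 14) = (z - 3)/(z - 2)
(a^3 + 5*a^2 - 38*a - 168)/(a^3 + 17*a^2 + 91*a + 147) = (a^2 - 2*a - 24)/(a^2 + 10*a + 21)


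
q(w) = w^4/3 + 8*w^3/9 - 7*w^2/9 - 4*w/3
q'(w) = 4*w^3/3 + 8*w^2/3 - 14*w/9 - 4/3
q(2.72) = 26.75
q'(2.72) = 41.00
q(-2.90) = -0.78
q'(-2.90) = -6.91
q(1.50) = 0.94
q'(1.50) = 6.83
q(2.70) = 25.94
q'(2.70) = 40.15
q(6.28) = 699.57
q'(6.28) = 424.30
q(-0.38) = 0.35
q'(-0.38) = -0.43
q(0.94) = -0.94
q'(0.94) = 0.67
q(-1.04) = -0.06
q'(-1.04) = 1.67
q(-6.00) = 220.00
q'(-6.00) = -184.00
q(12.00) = 8320.00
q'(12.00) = 2668.00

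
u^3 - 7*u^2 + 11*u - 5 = (u - 5)*(u - 1)^2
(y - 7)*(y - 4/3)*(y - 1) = y^3 - 28*y^2/3 + 53*y/3 - 28/3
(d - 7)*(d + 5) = d^2 - 2*d - 35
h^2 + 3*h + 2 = (h + 1)*(h + 2)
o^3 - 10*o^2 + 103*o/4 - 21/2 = (o - 6)*(o - 7/2)*(o - 1/2)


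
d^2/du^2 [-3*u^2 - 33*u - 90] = -6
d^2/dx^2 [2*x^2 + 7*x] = 4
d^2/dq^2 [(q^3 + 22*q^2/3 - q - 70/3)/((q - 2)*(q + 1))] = 8*(7*q^3 - 15*q^2 + 57*q - 29)/(3*(q^6 - 3*q^5 - 3*q^4 + 11*q^3 + 6*q^2 - 12*q - 8))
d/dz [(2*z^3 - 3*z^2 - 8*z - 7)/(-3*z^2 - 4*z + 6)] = 2*(-3*z^4 - 8*z^3 + 12*z^2 - 39*z - 38)/(9*z^4 + 24*z^3 - 20*z^2 - 48*z + 36)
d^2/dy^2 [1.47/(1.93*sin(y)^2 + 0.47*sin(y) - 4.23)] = (-21.902412*sin(y)^4 - 4.000311*sin(y)^3 - 15.474837*sin(y)^2 + 5.078115*sin(y) + 24.651312)/(1.93*sin(y)^2 + 0.47*sin(y) - 4.23)^3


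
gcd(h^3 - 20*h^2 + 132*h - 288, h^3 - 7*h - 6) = 1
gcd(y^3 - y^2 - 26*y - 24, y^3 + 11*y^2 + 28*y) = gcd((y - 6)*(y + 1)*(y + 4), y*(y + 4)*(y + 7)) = y + 4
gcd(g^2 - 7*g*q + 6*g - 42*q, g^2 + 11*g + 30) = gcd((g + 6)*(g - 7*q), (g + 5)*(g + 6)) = g + 6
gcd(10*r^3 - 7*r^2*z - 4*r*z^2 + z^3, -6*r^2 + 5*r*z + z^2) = -r + z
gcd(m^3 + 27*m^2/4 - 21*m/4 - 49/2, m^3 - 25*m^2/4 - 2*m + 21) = m^2 - m/4 - 7/2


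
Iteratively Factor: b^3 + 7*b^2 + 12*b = (b)*(b^2 + 7*b + 12) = b*(b + 4)*(b + 3)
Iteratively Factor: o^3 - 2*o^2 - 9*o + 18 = (o - 3)*(o^2 + o - 6) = (o - 3)*(o - 2)*(o + 3)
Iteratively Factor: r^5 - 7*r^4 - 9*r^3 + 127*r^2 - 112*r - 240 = (r - 5)*(r^4 - 2*r^3 - 19*r^2 + 32*r + 48) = (r - 5)*(r + 1)*(r^3 - 3*r^2 - 16*r + 48) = (r - 5)*(r + 1)*(r + 4)*(r^2 - 7*r + 12) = (r - 5)*(r - 4)*(r + 1)*(r + 4)*(r - 3)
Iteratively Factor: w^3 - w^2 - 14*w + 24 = (w - 2)*(w^2 + w - 12) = (w - 3)*(w - 2)*(w + 4)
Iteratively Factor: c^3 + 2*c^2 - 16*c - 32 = (c + 2)*(c^2 - 16) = (c - 4)*(c + 2)*(c + 4)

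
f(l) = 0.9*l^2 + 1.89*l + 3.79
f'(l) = 1.8*l + 1.89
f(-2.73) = 5.34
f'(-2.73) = -3.02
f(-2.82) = 5.62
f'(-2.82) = -3.19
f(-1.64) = 3.11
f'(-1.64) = -1.06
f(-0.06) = 3.68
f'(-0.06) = 1.78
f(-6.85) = 33.07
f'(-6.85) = -10.44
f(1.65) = 9.36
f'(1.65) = 4.86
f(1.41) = 8.24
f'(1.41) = 4.43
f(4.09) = 26.58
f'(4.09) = 9.25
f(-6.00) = 24.85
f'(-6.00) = -8.91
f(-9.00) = 59.68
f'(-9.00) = -14.31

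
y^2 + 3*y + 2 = (y + 1)*(y + 2)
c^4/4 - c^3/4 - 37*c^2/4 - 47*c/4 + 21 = (c/4 + 1)*(c - 7)*(c - 1)*(c + 3)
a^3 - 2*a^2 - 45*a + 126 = (a - 6)*(a - 3)*(a + 7)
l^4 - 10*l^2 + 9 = (l - 3)*(l - 1)*(l + 1)*(l + 3)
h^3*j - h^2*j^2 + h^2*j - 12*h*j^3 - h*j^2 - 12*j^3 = (h - 4*j)*(h + 3*j)*(h*j + j)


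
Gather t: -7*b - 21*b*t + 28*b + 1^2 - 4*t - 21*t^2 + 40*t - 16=21*b - 21*t^2 + t*(36 - 21*b) - 15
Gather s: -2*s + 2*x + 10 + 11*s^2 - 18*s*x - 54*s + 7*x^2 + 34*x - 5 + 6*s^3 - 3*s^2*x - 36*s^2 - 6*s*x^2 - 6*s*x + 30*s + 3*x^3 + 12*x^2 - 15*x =6*s^3 + s^2*(-3*x - 25) + s*(-6*x^2 - 24*x - 26) + 3*x^3 + 19*x^2 + 21*x + 5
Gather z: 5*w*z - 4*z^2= 5*w*z - 4*z^2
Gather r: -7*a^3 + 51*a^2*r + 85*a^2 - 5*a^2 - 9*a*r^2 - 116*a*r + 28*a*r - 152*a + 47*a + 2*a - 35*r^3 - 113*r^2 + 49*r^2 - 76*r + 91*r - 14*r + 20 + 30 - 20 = -7*a^3 + 80*a^2 - 103*a - 35*r^3 + r^2*(-9*a - 64) + r*(51*a^2 - 88*a + 1) + 30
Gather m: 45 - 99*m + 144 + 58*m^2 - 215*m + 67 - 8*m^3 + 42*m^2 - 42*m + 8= -8*m^3 + 100*m^2 - 356*m + 264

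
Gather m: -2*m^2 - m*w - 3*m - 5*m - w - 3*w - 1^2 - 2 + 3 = -2*m^2 + m*(-w - 8) - 4*w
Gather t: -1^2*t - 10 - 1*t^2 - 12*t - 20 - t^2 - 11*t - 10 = -2*t^2 - 24*t - 40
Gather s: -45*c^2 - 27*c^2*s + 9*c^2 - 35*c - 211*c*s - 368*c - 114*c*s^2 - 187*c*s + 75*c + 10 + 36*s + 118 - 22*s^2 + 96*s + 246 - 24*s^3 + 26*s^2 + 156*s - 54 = -36*c^2 - 328*c - 24*s^3 + s^2*(4 - 114*c) + s*(-27*c^2 - 398*c + 288) + 320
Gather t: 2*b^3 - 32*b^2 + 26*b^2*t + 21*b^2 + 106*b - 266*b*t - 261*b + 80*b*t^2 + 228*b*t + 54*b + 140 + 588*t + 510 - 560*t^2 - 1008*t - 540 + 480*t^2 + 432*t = 2*b^3 - 11*b^2 - 101*b + t^2*(80*b - 80) + t*(26*b^2 - 38*b + 12) + 110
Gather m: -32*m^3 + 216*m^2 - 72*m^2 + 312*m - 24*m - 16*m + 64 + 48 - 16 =-32*m^3 + 144*m^2 + 272*m + 96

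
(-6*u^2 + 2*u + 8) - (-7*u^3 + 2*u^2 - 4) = 7*u^3 - 8*u^2 + 2*u + 12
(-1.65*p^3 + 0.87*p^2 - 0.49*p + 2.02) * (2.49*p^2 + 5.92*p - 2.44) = -4.1085*p^5 - 7.6017*p^4 + 7.9563*p^3 + 0.00620000000000109*p^2 + 13.154*p - 4.9288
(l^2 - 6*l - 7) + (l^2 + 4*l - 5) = 2*l^2 - 2*l - 12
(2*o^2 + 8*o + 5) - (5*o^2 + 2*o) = -3*o^2 + 6*o + 5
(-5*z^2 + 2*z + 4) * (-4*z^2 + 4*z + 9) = 20*z^4 - 28*z^3 - 53*z^2 + 34*z + 36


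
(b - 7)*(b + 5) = b^2 - 2*b - 35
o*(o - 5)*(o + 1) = o^3 - 4*o^2 - 5*o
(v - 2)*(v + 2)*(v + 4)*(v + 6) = v^4 + 10*v^3 + 20*v^2 - 40*v - 96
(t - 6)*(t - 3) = t^2 - 9*t + 18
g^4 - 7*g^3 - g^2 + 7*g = g*(g - 7)*(g - 1)*(g + 1)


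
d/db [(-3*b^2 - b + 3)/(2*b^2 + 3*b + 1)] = (-7*b^2 - 18*b - 10)/(4*b^4 + 12*b^3 + 13*b^2 + 6*b + 1)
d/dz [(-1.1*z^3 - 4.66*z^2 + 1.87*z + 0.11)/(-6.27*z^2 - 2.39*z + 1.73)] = (6.897*z^4 + 5.25800000000001*z^3 + 17.1533*z^2 - 14.7442*z + 3.498)/(39.3129*z^4 + 29.9706*z^3 - 15.9821*z^2 - 8.2694*z + 2.9929)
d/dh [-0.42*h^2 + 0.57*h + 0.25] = 0.57 - 0.84*h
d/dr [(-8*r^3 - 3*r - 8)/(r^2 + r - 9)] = (-8*r^4 - 16*r^3 + 219*r^2 + 16*r + 35)/(r^4 + 2*r^3 - 17*r^2 - 18*r + 81)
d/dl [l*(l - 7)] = 2*l - 7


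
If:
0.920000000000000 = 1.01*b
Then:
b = 0.91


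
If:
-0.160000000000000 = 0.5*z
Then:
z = -0.32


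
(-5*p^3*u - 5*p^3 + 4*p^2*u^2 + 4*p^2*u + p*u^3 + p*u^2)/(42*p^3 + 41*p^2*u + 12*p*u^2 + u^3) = p*(-5*p^2*u - 5*p^2 + 4*p*u^2 + 4*p*u + u^3 + u^2)/(42*p^3 + 41*p^2*u + 12*p*u^2 + u^3)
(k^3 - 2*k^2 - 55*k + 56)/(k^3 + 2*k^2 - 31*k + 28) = (k - 8)/(k - 4)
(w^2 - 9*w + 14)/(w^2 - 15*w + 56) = (w - 2)/(w - 8)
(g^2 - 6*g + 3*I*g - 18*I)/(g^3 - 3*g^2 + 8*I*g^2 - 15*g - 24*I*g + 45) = (g - 6)/(g^2 + g*(-3 + 5*I) - 15*I)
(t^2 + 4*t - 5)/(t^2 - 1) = (t + 5)/(t + 1)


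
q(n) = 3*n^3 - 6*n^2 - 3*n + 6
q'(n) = 9*n^2 - 12*n - 3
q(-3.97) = -264.37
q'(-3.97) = 186.49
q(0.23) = 5.03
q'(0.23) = -5.28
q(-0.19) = 6.33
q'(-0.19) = -0.40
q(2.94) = 21.55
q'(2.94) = 39.51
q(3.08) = 27.50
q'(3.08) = 45.42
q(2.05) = 0.48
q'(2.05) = 10.22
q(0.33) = 4.46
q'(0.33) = -5.98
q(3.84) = 75.88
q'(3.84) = 83.63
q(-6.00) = -840.00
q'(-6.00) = 393.00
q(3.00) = 24.00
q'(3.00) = 42.00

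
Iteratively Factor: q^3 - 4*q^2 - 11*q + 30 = (q - 5)*(q^2 + q - 6) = (q - 5)*(q + 3)*(q - 2)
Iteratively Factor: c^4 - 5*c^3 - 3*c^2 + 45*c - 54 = (c + 3)*(c^3 - 8*c^2 + 21*c - 18) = (c - 3)*(c + 3)*(c^2 - 5*c + 6) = (c - 3)^2*(c + 3)*(c - 2)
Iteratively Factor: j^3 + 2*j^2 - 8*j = (j + 4)*(j^2 - 2*j) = (j - 2)*(j + 4)*(j)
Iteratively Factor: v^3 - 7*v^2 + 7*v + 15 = (v + 1)*(v^2 - 8*v + 15) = (v - 5)*(v + 1)*(v - 3)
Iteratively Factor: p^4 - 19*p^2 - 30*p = (p + 3)*(p^3 - 3*p^2 - 10*p) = (p + 2)*(p + 3)*(p^2 - 5*p) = p*(p + 2)*(p + 3)*(p - 5)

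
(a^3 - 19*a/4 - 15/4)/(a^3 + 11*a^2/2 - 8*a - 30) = (2*a^2 + 5*a + 3)/(2*(a^2 + 8*a + 12))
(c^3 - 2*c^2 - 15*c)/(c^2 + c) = (c^2 - 2*c - 15)/(c + 1)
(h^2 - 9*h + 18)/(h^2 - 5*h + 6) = (h - 6)/(h - 2)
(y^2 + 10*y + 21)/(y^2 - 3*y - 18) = (y + 7)/(y - 6)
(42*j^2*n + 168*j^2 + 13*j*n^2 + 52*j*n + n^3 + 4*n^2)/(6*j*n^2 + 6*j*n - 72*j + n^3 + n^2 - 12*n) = (7*j + n)/(n - 3)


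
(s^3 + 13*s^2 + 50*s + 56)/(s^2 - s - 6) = (s^2 + 11*s + 28)/(s - 3)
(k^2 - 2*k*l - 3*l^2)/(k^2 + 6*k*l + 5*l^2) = (k - 3*l)/(k + 5*l)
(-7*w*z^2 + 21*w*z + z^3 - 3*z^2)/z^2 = -7*w + 21*w/z + z - 3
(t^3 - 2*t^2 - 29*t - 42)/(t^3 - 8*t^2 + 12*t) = (t^3 - 2*t^2 - 29*t - 42)/(t*(t^2 - 8*t + 12))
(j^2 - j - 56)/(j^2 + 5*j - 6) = (j^2 - j - 56)/(j^2 + 5*j - 6)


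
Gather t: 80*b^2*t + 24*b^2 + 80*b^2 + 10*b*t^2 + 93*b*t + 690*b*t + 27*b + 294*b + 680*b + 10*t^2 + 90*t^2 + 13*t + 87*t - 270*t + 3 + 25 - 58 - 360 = 104*b^2 + 1001*b + t^2*(10*b + 100) + t*(80*b^2 + 783*b - 170) - 390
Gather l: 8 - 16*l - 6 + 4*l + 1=3 - 12*l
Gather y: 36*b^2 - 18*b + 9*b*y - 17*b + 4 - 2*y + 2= 36*b^2 - 35*b + y*(9*b - 2) + 6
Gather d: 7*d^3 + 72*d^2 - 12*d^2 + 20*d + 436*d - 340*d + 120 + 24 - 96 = 7*d^3 + 60*d^2 + 116*d + 48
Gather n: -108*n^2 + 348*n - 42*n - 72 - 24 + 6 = -108*n^2 + 306*n - 90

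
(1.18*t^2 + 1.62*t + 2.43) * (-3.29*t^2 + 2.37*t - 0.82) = -3.8822*t^4 - 2.5332*t^3 - 5.1229*t^2 + 4.4307*t - 1.9926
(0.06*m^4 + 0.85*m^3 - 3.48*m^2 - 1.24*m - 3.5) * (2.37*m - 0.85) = 0.1422*m^5 + 1.9635*m^4 - 8.9701*m^3 + 0.0191999999999997*m^2 - 7.241*m + 2.975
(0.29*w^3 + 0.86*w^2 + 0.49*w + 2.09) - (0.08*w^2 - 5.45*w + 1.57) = 0.29*w^3 + 0.78*w^2 + 5.94*w + 0.52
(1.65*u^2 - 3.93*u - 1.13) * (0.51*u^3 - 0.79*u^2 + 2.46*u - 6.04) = 0.8415*u^5 - 3.3078*u^4 + 6.5874*u^3 - 18.7411*u^2 + 20.9574*u + 6.8252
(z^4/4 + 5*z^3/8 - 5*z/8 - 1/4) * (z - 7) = z^5/4 - 9*z^4/8 - 35*z^3/8 - 5*z^2/8 + 33*z/8 + 7/4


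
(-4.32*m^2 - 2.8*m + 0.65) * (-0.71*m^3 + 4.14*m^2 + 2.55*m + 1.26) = 3.0672*m^5 - 15.8968*m^4 - 23.0695*m^3 - 9.8922*m^2 - 1.8705*m + 0.819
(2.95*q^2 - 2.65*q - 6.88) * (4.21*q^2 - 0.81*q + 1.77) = 12.4195*q^4 - 13.546*q^3 - 21.5968*q^2 + 0.8823*q - 12.1776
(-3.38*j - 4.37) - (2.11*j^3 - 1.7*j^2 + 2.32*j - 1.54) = -2.11*j^3 + 1.7*j^2 - 5.7*j - 2.83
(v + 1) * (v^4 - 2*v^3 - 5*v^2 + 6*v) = v^5 - v^4 - 7*v^3 + v^2 + 6*v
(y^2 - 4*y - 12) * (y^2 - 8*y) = y^4 - 12*y^3 + 20*y^2 + 96*y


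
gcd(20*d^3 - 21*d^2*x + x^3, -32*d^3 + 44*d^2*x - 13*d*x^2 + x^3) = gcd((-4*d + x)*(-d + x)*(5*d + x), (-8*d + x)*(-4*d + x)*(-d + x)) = 4*d^2 - 5*d*x + x^2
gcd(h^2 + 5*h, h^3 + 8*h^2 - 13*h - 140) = h + 5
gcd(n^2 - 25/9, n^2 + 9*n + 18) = 1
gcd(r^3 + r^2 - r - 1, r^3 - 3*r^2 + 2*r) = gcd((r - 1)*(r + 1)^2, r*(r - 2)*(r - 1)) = r - 1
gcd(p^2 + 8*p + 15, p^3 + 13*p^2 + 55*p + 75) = p^2 + 8*p + 15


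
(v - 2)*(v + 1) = v^2 - v - 2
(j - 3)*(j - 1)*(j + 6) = j^3 + 2*j^2 - 21*j + 18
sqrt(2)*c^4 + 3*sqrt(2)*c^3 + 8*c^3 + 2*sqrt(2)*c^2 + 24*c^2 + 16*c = c*(c + 2)*(c + 4*sqrt(2))*(sqrt(2)*c + sqrt(2))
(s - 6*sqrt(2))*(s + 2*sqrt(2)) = s^2 - 4*sqrt(2)*s - 24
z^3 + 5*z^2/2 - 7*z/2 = z*(z - 1)*(z + 7/2)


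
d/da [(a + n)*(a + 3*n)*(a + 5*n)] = 3*a^2 + 18*a*n + 23*n^2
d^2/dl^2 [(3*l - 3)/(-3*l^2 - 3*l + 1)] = 54*(l*(3*l^2 + 3*l - 1) - (l - 1)*(2*l + 1)^2)/(3*l^2 + 3*l - 1)^3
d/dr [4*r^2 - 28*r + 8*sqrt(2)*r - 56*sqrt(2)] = 8*r - 28 + 8*sqrt(2)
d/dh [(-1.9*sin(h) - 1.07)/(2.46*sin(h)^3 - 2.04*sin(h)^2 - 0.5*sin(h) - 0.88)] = (9.348*sin(h)^3 + 4.0206*sin(h)^2 - 4.3656*sin(h) + 1.137)*cos(h)/(6.0516*sin(h)^6 - 10.0368*sin(h)^5 + 1.7016*sin(h)^4 - 2.2896*sin(h)^3 + 3.8404*sin(h)^2 + 0.88*sin(h) + 0.7744)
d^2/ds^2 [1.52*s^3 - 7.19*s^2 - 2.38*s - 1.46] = 9.12*s - 14.38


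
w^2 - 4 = (w - 2)*(w + 2)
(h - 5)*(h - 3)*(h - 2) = h^3 - 10*h^2 + 31*h - 30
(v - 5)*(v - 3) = v^2 - 8*v + 15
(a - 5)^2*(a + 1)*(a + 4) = a^4 - 5*a^3 - 21*a^2 + 85*a + 100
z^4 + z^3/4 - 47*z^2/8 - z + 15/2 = (z - 2)*(z - 5/4)*(z + 3/2)*(z + 2)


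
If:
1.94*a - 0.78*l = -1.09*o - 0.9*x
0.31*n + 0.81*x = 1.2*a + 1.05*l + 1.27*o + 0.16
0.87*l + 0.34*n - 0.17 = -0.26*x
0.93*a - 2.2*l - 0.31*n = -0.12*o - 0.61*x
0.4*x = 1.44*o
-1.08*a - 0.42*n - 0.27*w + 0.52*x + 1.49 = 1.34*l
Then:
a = 0.56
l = -0.51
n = 2.75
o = -0.34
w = -0.81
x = -1.23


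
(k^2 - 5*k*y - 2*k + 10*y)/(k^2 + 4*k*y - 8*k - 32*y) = (k^2 - 5*k*y - 2*k + 10*y)/(k^2 + 4*k*y - 8*k - 32*y)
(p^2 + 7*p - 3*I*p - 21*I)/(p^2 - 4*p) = (p^2 + p*(7 - 3*I) - 21*I)/(p*(p - 4))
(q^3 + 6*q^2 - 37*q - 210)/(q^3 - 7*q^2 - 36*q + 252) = (q^2 + 12*q + 35)/(q^2 - q - 42)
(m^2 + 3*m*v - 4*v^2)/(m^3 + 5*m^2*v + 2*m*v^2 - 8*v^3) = 1/(m + 2*v)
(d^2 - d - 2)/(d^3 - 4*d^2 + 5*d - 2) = (d + 1)/(d^2 - 2*d + 1)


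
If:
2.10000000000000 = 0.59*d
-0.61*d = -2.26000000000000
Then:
No Solution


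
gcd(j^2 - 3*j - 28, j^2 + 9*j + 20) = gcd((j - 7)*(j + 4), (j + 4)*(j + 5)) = j + 4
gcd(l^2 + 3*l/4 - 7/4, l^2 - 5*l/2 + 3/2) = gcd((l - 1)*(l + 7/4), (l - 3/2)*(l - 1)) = l - 1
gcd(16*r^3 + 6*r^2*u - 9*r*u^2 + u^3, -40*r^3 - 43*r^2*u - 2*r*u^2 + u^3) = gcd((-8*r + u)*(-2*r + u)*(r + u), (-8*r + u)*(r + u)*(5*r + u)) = 8*r^2 + 7*r*u - u^2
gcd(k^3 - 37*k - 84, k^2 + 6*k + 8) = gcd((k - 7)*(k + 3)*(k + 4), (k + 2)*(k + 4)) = k + 4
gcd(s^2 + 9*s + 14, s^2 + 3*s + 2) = s + 2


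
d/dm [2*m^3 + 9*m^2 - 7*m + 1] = 6*m^2 + 18*m - 7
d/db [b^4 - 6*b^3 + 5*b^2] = 2*b*(2*b^2 - 9*b + 5)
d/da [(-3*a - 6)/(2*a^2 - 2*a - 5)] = 3*(2*a^2 + 8*a + 1)/(4*a^4 - 8*a^3 - 16*a^2 + 20*a + 25)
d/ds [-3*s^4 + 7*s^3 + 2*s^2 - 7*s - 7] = -12*s^3 + 21*s^2 + 4*s - 7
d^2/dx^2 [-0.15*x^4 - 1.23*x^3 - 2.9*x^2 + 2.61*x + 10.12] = -1.8*x^2 - 7.38*x - 5.8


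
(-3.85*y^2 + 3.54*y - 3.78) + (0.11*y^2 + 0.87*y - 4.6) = -3.74*y^2 + 4.41*y - 8.38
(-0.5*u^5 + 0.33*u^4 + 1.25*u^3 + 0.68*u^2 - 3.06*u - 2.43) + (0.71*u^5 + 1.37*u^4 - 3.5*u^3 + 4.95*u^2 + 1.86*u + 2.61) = 0.21*u^5 + 1.7*u^4 - 2.25*u^3 + 5.63*u^2 - 1.2*u + 0.18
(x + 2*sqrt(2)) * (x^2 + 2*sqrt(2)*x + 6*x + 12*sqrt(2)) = x^3 + 4*sqrt(2)*x^2 + 6*x^2 + 8*x + 24*sqrt(2)*x + 48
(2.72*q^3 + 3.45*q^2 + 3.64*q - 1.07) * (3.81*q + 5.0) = 10.3632*q^4 + 26.7445*q^3 + 31.1184*q^2 + 14.1233*q - 5.35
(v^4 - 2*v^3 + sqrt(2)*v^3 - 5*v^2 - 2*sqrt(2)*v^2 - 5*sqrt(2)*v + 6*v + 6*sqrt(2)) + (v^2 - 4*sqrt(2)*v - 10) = v^4 - 2*v^3 + sqrt(2)*v^3 - 4*v^2 - 2*sqrt(2)*v^2 - 9*sqrt(2)*v + 6*v - 10 + 6*sqrt(2)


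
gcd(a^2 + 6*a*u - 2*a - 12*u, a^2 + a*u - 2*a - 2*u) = a - 2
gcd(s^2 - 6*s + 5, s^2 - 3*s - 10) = s - 5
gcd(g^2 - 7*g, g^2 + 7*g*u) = g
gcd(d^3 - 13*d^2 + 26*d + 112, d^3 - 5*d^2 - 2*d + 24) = d + 2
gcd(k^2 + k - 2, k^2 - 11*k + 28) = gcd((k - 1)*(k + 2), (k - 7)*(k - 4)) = 1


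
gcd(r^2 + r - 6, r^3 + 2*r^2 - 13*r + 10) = r - 2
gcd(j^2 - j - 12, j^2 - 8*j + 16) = j - 4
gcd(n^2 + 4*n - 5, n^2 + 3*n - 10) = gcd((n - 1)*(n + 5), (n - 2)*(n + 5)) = n + 5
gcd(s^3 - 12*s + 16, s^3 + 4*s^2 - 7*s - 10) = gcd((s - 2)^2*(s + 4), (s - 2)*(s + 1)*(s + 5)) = s - 2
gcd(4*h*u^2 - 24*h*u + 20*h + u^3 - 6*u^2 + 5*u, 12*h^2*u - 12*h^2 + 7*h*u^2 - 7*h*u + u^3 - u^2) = 4*h*u - 4*h + u^2 - u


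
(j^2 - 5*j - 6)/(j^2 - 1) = (j - 6)/(j - 1)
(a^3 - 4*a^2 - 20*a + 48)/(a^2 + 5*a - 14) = (a^2 - 2*a - 24)/(a + 7)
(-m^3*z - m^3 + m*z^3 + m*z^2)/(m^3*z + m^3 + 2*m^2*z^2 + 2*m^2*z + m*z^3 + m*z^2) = (-m + z)/(m + z)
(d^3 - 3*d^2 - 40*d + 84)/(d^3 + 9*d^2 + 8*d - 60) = (d - 7)/(d + 5)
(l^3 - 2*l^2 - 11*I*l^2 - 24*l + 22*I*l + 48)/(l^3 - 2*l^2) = 1 - 11*I/l - 24/l^2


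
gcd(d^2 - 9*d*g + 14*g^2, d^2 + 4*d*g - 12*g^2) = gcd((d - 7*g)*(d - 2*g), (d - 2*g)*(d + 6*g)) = d - 2*g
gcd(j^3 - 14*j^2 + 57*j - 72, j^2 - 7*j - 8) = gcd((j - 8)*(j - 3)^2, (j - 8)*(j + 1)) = j - 8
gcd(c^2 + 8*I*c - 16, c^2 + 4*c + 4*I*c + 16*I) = c + 4*I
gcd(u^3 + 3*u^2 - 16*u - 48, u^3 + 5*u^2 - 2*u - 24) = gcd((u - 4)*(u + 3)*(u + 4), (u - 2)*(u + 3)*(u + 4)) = u^2 + 7*u + 12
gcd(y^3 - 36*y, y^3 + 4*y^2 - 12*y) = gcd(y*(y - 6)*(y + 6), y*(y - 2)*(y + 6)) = y^2 + 6*y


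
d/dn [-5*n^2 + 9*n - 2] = 9 - 10*n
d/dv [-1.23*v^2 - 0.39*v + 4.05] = -2.46*v - 0.39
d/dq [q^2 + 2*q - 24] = 2*q + 2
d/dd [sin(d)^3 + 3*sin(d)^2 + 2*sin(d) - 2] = (3*sin(d)^2 + 6*sin(d) + 2)*cos(d)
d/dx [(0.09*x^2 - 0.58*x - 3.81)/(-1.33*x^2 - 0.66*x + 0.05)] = (-0.8308*x^2 - 10.1256*x - 2.5436)/(1.7689*x^4 + 1.7556*x^3 + 0.3026*x^2 - 0.066*x + 0.0025)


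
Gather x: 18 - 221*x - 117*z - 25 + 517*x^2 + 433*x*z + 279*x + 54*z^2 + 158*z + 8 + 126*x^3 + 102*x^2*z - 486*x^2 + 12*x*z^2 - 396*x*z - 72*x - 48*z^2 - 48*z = 126*x^3 + x^2*(102*z + 31) + x*(12*z^2 + 37*z - 14) + 6*z^2 - 7*z + 1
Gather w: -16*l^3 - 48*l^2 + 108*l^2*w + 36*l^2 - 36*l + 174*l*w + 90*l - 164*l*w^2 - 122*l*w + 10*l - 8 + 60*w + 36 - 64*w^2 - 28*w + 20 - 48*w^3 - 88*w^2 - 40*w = -16*l^3 - 12*l^2 + 64*l - 48*w^3 + w^2*(-164*l - 152) + w*(108*l^2 + 52*l - 8) + 48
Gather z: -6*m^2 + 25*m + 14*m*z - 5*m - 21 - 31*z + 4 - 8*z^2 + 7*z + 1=-6*m^2 + 20*m - 8*z^2 + z*(14*m - 24) - 16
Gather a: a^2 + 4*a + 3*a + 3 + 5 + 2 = a^2 + 7*a + 10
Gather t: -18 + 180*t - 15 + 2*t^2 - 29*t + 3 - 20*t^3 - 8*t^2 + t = -20*t^3 - 6*t^2 + 152*t - 30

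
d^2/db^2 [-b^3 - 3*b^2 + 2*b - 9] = -6*b - 6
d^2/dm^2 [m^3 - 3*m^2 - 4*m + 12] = 6*m - 6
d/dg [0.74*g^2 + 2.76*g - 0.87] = 1.48*g + 2.76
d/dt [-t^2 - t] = -2*t - 1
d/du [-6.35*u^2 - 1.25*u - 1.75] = -12.7*u - 1.25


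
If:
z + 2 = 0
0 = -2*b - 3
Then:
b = -3/2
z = -2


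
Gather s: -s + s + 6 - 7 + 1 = 0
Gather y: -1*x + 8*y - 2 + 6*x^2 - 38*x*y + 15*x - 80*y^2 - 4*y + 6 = 6*x^2 + 14*x - 80*y^2 + y*(4 - 38*x) + 4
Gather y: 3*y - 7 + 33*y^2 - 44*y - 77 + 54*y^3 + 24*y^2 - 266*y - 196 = 54*y^3 + 57*y^2 - 307*y - 280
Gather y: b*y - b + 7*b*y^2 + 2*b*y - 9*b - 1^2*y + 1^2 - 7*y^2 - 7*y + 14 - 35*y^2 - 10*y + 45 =-10*b + y^2*(7*b - 42) + y*(3*b - 18) + 60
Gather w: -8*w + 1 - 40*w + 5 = 6 - 48*w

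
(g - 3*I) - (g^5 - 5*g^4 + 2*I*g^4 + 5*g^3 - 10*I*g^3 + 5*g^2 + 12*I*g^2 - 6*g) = -g^5 + 5*g^4 - 2*I*g^4 - 5*g^3 + 10*I*g^3 - 5*g^2 - 12*I*g^2 + 7*g - 3*I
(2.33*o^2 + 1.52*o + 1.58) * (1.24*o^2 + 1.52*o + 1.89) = 2.8892*o^4 + 5.4264*o^3 + 8.6733*o^2 + 5.2744*o + 2.9862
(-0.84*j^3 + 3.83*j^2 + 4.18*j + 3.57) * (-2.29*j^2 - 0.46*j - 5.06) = 1.9236*j^5 - 8.3843*j^4 - 7.0836*j^3 - 29.4779*j^2 - 22.793*j - 18.0642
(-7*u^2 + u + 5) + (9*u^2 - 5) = 2*u^2 + u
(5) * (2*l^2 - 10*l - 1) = 10*l^2 - 50*l - 5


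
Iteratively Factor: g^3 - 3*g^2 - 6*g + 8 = (g - 4)*(g^2 + g - 2) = (g - 4)*(g + 2)*(g - 1)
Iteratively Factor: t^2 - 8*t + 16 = (t - 4)*(t - 4)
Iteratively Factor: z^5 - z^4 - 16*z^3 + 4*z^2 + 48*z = (z)*(z^4 - z^3 - 16*z^2 + 4*z + 48) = z*(z - 2)*(z^3 + z^2 - 14*z - 24) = z*(z - 4)*(z - 2)*(z^2 + 5*z + 6) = z*(z - 4)*(z - 2)*(z + 2)*(z + 3)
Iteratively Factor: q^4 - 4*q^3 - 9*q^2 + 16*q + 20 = (q + 2)*(q^3 - 6*q^2 + 3*q + 10) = (q - 5)*(q + 2)*(q^2 - q - 2) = (q - 5)*(q - 2)*(q + 2)*(q + 1)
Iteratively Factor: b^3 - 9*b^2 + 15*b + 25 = (b - 5)*(b^2 - 4*b - 5) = (b - 5)*(b + 1)*(b - 5)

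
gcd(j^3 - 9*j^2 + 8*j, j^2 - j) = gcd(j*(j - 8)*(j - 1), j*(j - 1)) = j^2 - j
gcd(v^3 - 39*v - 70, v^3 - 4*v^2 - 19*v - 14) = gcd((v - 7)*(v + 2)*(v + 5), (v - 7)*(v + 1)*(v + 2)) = v^2 - 5*v - 14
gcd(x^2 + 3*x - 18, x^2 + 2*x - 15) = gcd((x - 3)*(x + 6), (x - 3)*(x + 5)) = x - 3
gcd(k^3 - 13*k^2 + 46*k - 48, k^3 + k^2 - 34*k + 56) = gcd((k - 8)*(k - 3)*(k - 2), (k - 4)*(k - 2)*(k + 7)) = k - 2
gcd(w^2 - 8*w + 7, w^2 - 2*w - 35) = w - 7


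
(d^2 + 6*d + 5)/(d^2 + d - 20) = (d + 1)/(d - 4)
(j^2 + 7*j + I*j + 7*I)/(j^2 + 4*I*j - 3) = (j + 7)/(j + 3*I)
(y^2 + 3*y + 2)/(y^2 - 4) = (y + 1)/(y - 2)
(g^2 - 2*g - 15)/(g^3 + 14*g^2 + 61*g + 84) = (g - 5)/(g^2 + 11*g + 28)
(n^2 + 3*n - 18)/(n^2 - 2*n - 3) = (n + 6)/(n + 1)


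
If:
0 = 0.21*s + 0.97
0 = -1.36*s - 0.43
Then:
No Solution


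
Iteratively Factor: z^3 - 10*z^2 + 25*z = (z - 5)*(z^2 - 5*z) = (z - 5)^2*(z)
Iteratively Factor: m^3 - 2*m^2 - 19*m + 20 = (m - 1)*(m^2 - m - 20) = (m - 1)*(m + 4)*(m - 5)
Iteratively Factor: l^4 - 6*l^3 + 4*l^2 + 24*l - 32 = (l - 4)*(l^3 - 2*l^2 - 4*l + 8) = (l - 4)*(l - 2)*(l^2 - 4) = (l - 4)*(l - 2)*(l + 2)*(l - 2)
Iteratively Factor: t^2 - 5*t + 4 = (t - 1)*(t - 4)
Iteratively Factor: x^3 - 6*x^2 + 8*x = (x)*(x^2 - 6*x + 8) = x*(x - 4)*(x - 2)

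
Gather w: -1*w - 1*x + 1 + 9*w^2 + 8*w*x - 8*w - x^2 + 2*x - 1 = 9*w^2 + w*(8*x - 9) - x^2 + x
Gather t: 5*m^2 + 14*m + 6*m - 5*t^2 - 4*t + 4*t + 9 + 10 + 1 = 5*m^2 + 20*m - 5*t^2 + 20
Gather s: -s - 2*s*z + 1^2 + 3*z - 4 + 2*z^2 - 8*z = s*(-2*z - 1) + 2*z^2 - 5*z - 3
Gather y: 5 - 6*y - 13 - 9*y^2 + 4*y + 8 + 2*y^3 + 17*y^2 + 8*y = 2*y^3 + 8*y^2 + 6*y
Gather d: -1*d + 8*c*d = d*(8*c - 1)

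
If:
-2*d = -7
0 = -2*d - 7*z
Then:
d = 7/2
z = -1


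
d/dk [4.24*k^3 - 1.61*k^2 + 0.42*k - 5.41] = 12.72*k^2 - 3.22*k + 0.42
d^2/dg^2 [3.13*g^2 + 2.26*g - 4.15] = 6.26000000000000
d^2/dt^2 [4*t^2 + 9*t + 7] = 8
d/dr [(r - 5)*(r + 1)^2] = 3*(r - 3)*(r + 1)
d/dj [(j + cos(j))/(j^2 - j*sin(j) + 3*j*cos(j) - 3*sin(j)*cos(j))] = (2*j^2*sin(j) + j^2*cos(j) - j^2 - 2*j*cos(j) + 3*j*cos(2*j) + j - sin(2*j) + 9*cos(j)/4 - 3*cos(2*j)/2 + 3*cos(3*j)/4 - 3/2)/((j - sin(j))^2*(j + 3*cos(j))^2)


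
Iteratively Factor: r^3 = (r)*(r^2) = r^2*(r)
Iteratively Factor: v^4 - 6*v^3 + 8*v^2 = (v - 4)*(v^3 - 2*v^2) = v*(v - 4)*(v^2 - 2*v) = v^2*(v - 4)*(v - 2)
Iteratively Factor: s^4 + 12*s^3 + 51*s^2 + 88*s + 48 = (s + 3)*(s^3 + 9*s^2 + 24*s + 16) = (s + 3)*(s + 4)*(s^2 + 5*s + 4) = (s + 1)*(s + 3)*(s + 4)*(s + 4)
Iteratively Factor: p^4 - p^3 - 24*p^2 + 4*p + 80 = (p + 2)*(p^3 - 3*p^2 - 18*p + 40) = (p - 5)*(p + 2)*(p^2 + 2*p - 8) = (p - 5)*(p - 2)*(p + 2)*(p + 4)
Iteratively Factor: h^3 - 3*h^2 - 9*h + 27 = (h + 3)*(h^2 - 6*h + 9) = (h - 3)*(h + 3)*(h - 3)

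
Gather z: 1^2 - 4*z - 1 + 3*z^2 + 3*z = 3*z^2 - z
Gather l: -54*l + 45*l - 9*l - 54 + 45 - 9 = -18*l - 18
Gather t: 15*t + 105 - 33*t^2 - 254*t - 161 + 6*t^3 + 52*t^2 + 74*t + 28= 6*t^3 + 19*t^2 - 165*t - 28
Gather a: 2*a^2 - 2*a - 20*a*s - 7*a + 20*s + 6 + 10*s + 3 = 2*a^2 + a*(-20*s - 9) + 30*s + 9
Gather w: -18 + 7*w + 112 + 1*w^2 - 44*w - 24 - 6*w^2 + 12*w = -5*w^2 - 25*w + 70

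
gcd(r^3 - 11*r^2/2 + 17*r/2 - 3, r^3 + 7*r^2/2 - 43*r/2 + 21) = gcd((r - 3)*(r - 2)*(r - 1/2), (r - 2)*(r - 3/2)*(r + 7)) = r - 2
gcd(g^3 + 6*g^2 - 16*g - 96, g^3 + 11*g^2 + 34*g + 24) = g^2 + 10*g + 24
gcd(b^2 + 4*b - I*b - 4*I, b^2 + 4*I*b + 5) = b - I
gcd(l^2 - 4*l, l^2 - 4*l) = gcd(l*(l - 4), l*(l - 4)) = l^2 - 4*l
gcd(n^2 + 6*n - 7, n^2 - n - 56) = n + 7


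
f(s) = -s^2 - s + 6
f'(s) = -2*s - 1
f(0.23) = 5.72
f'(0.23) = -1.46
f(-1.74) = 4.71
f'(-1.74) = 2.48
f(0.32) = 5.58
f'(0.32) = -1.64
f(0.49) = 5.27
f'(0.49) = -1.98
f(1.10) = 3.69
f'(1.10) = -3.20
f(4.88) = -22.69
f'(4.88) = -10.76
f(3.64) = -10.89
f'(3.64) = -8.28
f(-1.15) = 5.83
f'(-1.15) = 1.30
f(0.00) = 6.00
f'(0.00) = -1.00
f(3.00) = -6.00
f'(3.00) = -7.00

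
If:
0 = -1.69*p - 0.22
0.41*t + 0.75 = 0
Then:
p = -0.13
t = -1.83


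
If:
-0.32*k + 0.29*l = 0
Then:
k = 0.90625*l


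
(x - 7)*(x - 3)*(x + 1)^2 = x^4 - 8*x^3 + 2*x^2 + 32*x + 21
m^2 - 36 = (m - 6)*(m + 6)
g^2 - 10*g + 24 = (g - 6)*(g - 4)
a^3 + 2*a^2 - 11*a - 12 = (a - 3)*(a + 1)*(a + 4)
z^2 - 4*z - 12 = (z - 6)*(z + 2)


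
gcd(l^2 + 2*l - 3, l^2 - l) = l - 1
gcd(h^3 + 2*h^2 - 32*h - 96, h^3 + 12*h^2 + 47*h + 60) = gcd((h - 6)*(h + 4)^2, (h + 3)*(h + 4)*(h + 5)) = h + 4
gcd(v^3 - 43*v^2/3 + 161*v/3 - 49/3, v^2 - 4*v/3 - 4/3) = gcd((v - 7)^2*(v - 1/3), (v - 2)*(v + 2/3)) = 1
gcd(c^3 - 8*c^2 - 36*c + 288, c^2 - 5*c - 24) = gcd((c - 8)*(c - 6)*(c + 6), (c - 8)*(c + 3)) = c - 8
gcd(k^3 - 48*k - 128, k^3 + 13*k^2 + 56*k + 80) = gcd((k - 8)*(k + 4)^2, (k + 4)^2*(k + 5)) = k^2 + 8*k + 16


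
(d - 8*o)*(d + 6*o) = d^2 - 2*d*o - 48*o^2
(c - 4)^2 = c^2 - 8*c + 16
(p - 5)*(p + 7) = p^2 + 2*p - 35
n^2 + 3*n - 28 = (n - 4)*(n + 7)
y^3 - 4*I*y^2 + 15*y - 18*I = (y - 6*I)*(y - I)*(y + 3*I)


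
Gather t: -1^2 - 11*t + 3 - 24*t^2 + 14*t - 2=-24*t^2 + 3*t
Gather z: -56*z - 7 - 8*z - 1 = -64*z - 8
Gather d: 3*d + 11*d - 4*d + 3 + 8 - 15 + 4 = 10*d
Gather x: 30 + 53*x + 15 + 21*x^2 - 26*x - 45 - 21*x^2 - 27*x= 0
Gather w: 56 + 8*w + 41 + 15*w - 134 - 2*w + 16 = 21*w - 21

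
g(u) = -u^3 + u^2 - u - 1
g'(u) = -3*u^2 + 2*u - 1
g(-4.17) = 93.07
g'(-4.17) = -61.51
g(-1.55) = 6.68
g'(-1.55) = -11.31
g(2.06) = -7.56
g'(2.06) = -9.61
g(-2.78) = 30.99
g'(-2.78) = -29.75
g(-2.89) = 34.38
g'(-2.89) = -31.84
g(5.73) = -162.03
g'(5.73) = -88.04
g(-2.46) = 22.40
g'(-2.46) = -24.07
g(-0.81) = 1.00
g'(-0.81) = -4.59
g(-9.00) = 818.00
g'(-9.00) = -262.00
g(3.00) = -22.00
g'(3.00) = -22.00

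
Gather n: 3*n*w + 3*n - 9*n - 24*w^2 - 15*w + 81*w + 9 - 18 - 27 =n*(3*w - 6) - 24*w^2 + 66*w - 36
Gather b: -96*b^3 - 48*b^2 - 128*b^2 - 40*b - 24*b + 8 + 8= -96*b^3 - 176*b^2 - 64*b + 16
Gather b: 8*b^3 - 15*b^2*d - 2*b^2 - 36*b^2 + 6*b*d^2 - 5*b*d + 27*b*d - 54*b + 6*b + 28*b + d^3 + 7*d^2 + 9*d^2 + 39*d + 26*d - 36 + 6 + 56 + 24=8*b^3 + b^2*(-15*d - 38) + b*(6*d^2 + 22*d - 20) + d^3 + 16*d^2 + 65*d + 50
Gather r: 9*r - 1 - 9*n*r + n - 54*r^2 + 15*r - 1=n - 54*r^2 + r*(24 - 9*n) - 2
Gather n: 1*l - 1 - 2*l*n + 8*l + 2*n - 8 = 9*l + n*(2 - 2*l) - 9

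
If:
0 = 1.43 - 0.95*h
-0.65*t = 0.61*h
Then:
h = 1.51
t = -1.41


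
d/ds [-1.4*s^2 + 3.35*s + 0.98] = 3.35 - 2.8*s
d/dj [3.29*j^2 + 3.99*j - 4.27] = 6.58*j + 3.99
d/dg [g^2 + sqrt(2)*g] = 2*g + sqrt(2)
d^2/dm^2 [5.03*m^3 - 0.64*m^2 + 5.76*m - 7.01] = 30.18*m - 1.28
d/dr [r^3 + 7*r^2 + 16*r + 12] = 3*r^2 + 14*r + 16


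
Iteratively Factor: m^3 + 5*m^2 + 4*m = (m + 4)*(m^2 + m) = m*(m + 4)*(m + 1)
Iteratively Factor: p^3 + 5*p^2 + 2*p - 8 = (p + 4)*(p^2 + p - 2) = (p + 2)*(p + 4)*(p - 1)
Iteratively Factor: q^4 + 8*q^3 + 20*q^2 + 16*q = (q + 2)*(q^3 + 6*q^2 + 8*q) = (q + 2)*(q + 4)*(q^2 + 2*q) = q*(q + 2)*(q + 4)*(q + 2)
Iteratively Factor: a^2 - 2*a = (a - 2)*(a)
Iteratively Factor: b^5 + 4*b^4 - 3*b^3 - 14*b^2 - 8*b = (b)*(b^4 + 4*b^3 - 3*b^2 - 14*b - 8) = b*(b + 4)*(b^3 - 3*b - 2) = b*(b + 1)*(b + 4)*(b^2 - b - 2) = b*(b - 2)*(b + 1)*(b + 4)*(b + 1)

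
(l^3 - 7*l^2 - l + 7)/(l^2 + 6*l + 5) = (l^2 - 8*l + 7)/(l + 5)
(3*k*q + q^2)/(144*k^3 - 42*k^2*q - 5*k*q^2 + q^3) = q*(3*k + q)/(144*k^3 - 42*k^2*q - 5*k*q^2 + q^3)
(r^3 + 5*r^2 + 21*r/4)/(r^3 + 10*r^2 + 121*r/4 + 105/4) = r/(r + 5)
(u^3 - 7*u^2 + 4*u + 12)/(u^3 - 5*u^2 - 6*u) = (u - 2)/u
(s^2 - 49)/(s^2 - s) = (s^2 - 49)/(s*(s - 1))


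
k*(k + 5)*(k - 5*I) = k^3 + 5*k^2 - 5*I*k^2 - 25*I*k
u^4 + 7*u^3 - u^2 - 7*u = u*(u - 1)*(u + 1)*(u + 7)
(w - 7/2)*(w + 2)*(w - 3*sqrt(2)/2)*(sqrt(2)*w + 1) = sqrt(2)*w^4 - 3*sqrt(2)*w^3/2 - 2*w^3 - 17*sqrt(2)*w^2/2 + 3*w^2 + 9*sqrt(2)*w/4 + 14*w + 21*sqrt(2)/2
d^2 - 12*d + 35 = (d - 7)*(d - 5)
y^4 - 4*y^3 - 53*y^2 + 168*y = y*(y - 8)*(y - 3)*(y + 7)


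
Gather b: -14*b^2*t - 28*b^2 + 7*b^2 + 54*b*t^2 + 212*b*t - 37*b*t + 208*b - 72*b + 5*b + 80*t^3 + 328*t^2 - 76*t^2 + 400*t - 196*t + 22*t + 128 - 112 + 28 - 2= b^2*(-14*t - 21) + b*(54*t^2 + 175*t + 141) + 80*t^3 + 252*t^2 + 226*t + 42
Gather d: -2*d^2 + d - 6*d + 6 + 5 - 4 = -2*d^2 - 5*d + 7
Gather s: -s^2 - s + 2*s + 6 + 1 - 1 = -s^2 + s + 6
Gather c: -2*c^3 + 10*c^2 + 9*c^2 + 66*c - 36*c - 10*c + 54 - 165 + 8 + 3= -2*c^3 + 19*c^2 + 20*c - 100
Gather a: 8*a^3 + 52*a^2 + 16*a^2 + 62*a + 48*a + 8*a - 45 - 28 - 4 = 8*a^3 + 68*a^2 + 118*a - 77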